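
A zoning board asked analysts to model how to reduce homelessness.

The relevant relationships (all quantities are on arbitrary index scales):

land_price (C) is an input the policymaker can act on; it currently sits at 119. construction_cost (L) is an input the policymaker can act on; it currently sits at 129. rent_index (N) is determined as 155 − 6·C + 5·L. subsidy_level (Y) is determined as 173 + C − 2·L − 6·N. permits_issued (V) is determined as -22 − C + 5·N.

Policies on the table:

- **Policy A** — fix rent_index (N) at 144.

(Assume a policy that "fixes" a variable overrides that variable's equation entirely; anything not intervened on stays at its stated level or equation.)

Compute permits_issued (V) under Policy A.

Policy A (N := 144):
  C = 119
  L = 129
  N = 144
  V = -22 − 119 + 5·144 = 579

579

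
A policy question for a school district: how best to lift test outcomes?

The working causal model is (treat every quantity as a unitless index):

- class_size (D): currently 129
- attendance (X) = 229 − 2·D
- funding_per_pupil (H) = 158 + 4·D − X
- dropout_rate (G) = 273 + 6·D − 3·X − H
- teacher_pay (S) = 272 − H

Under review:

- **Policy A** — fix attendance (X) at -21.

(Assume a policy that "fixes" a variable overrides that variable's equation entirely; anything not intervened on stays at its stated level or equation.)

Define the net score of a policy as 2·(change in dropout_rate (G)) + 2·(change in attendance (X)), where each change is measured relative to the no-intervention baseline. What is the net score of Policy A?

Baseline:
  D = 129
  X = 229 − 2·129 = -29
  H = 158 + 4·129 − (-29) = 703
  G = 273 + 6·129 − 3·(-29) − 703 = 431
Policy A (X := -21):
  D = 129
  X = -21
  H = 158 + 4·129 − (-21) = 695
  G = 273 + 6·129 − 3·(-21) − 695 = 415
ΔG = 415 − 431 = -16; ΔX = -21 − (-29) = 8
Score = 2·(-16) + 2·8 = -16

-16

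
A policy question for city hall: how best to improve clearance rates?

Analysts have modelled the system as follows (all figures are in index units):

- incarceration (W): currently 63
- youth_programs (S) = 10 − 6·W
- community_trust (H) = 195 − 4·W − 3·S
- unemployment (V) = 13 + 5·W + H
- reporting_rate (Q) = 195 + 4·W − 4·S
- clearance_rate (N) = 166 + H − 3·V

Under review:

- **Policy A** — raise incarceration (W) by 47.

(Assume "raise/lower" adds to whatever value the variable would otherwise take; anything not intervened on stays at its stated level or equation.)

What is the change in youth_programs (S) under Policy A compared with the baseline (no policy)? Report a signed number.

Baseline:
  W = 63
  S = 10 − 6·63 = -368
Policy A (W + 47):
  W = 63 + 47 = 110
  S = 10 − 6·110 = -650
Change in S: -650 − (-368) = -282

-282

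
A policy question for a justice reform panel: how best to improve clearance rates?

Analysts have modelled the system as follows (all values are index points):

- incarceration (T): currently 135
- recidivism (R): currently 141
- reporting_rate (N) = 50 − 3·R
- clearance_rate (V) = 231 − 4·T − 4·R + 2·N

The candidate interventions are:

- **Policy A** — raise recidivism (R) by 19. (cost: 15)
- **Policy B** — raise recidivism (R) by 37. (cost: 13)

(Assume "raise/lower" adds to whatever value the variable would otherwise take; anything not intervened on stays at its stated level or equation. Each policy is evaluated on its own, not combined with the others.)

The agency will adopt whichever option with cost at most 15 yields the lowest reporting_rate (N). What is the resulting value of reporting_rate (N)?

Policy A (R + 19):
  R = 141 + 19 = 160
  N = 50 − 3·160 = -430
Policy B (R + 37):
  R = 141 + 37 = 178
  N = 50 − 3·178 = -484
Comparing — Policy A: N=-430, Policy B: N=-484. Lowest is -484 (Policy B).

-484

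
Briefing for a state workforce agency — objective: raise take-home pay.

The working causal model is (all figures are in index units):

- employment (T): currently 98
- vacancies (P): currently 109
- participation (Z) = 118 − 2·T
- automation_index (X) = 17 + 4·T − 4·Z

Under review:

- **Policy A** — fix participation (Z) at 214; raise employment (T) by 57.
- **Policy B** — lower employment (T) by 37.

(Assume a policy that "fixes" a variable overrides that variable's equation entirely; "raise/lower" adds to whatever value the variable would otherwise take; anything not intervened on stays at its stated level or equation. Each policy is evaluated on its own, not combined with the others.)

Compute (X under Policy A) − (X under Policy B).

-496

Policy A (Z := 214, T + 57):
  T = 98 + 57 = 155
  Z = 214
  X = 17 + 4·155 − 4·214 = -219
Policy B (T − 37):
  T = 98 − 37 = 61
  Z = 118 − 2·61 = -4
  X = 17 + 4·61 − 4·(-4) = 277
X: -219 − 277 = -496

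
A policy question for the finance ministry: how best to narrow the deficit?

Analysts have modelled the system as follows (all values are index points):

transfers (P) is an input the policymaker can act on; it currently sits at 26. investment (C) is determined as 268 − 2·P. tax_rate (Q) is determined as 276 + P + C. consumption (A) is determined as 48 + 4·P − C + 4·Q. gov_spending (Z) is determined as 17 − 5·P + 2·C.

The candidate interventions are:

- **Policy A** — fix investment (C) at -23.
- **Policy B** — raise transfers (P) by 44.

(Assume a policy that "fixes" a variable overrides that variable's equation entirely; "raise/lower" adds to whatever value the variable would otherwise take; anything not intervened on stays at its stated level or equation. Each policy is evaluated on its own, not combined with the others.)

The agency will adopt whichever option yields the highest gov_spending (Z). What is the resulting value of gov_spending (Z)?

Policy A (C := -23):
  P = 26
  C = -23
  Z = 17 − 5·26 + 2·(-23) = -159
Policy B (P + 44):
  P = 26 + 44 = 70
  C = 268 − 2·70 = 128
  Z = 17 − 5·70 + 2·128 = -77
Comparing — Policy A: Z=-159, Policy B: Z=-77. Highest is -77 (Policy B).

-77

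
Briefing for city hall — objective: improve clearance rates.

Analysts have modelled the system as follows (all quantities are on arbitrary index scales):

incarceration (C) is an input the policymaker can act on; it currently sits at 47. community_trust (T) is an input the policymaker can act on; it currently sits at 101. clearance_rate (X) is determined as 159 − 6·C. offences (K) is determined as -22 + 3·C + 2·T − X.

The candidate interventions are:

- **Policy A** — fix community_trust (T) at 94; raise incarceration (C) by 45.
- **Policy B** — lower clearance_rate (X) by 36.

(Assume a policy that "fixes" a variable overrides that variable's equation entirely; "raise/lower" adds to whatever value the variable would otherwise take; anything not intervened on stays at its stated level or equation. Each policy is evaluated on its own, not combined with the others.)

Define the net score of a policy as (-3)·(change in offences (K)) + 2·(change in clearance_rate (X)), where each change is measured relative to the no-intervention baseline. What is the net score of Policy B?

-180

Baseline:
  C = 47
  T = 101
  X = 159 − 6·47 = -123
  K = -22 + 3·47 + 2·101 − (-123) = 444
Policy B (X − 36):
  C = 47
  T = 101
  X = 159 − 6·47 (−36 from intervention) = -159
  K = -22 + 3·47 + 2·101 − (-159) = 480
ΔK = 480 − 444 = 36; ΔX = -159 − (-123) = -36
Score = (-3)·36 + 2·(-36) = -180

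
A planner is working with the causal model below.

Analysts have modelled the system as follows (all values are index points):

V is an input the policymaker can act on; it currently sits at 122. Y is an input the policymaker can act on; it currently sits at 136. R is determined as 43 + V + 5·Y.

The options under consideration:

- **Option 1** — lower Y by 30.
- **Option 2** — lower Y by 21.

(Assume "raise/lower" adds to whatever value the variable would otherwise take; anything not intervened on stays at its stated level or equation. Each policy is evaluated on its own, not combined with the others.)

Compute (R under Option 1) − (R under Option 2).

-45

Option 1 (Y − 30):
  V = 122
  Y = 136 − 30 = 106
  R = 43 + 122 + 5·106 = 695
Option 2 (Y − 21):
  V = 122
  Y = 136 − 21 = 115
  R = 43 + 122 + 5·115 = 740
R: 695 − 740 = -45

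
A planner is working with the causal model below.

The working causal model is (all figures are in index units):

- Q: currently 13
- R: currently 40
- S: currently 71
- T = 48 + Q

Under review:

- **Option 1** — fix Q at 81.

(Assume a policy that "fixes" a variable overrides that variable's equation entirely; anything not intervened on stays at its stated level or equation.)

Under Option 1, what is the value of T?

129

Option 1 (Q := 81):
  Q = 81
  T = 48 + 81 = 129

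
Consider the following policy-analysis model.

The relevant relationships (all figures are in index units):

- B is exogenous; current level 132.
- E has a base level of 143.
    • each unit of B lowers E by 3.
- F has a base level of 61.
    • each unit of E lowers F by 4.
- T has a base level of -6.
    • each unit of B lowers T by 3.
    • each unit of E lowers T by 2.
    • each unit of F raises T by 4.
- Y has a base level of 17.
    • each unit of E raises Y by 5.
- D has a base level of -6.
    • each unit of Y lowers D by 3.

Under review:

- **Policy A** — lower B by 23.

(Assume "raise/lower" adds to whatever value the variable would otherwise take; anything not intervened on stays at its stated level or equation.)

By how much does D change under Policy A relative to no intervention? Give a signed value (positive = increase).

Baseline:
  B = 132
  E = 143 − 3·132 = -253
  Y = 17 + 5·(-253) = -1248
  D = -6 − 3·(-1248) = 3738
Policy A (B − 23):
  B = 132 − 23 = 109
  E = 143 − 3·109 = -184
  Y = 17 + 5·(-184) = -903
  D = -6 − 3·(-903) = 2703
Change in D: 2703 − 3738 = -1035

-1035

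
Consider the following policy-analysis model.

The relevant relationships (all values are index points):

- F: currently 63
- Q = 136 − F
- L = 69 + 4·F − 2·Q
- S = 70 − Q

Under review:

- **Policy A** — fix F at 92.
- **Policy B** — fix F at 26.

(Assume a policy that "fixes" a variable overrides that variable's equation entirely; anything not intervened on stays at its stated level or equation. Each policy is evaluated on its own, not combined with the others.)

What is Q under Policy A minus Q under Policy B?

Policy A (F := 92):
  F = 92
  Q = 136 − 92 = 44
Policy B (F := 26):
  F = 26
  Q = 136 − 26 = 110
Q: 44 − 110 = -66

-66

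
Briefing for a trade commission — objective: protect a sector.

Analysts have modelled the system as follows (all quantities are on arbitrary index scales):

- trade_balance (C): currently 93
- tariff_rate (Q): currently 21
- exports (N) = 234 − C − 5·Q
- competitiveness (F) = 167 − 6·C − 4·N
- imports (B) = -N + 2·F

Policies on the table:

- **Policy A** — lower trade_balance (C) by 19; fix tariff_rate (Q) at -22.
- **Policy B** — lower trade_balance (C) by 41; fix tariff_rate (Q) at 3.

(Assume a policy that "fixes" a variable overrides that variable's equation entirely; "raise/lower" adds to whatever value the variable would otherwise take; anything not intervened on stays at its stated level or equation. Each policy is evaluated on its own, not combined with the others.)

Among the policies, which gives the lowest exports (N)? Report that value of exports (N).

Policy A (C − 19, Q := -22):
  C = 93 − 19 = 74
  Q = -22
  N = 234 − 74 − 5·(-22) = 270
Policy B (C − 41, Q := 3):
  C = 93 − 41 = 52
  Q = 3
  N = 234 − 52 − 5·3 = 167
Comparing — Policy A: N=270, Policy B: N=167. Lowest is 167 (Policy B).

167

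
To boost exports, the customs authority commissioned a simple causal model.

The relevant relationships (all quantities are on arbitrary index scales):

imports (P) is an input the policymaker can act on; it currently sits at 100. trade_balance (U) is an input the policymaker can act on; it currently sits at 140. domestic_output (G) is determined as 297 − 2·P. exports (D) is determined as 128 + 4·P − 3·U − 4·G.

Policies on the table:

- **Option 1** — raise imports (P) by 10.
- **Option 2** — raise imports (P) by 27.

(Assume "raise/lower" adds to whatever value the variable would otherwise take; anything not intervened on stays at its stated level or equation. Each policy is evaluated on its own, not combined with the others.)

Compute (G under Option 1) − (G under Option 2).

Option 1 (P + 10):
  P = 100 + 10 = 110
  G = 297 − 2·110 = 77
Option 2 (P + 27):
  P = 100 + 27 = 127
  G = 297 − 2·127 = 43
G: 77 − 43 = 34

34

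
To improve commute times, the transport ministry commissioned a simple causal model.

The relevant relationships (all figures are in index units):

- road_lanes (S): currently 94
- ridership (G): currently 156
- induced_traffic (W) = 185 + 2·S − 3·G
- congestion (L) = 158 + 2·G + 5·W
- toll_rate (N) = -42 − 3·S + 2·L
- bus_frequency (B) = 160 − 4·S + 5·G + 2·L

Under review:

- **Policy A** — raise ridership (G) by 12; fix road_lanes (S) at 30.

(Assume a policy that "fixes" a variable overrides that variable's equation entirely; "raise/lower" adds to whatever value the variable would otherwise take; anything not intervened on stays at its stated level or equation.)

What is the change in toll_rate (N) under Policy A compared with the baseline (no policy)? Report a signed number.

-1400

Baseline:
  S = 94
  G = 156
  W = 185 + 2·94 − 3·156 = -95
  L = 158 + 2·156 + 5·(-95) = -5
  N = -42 − 3·94 + 2·(-5) = -334
Policy A (G + 12, S := 30):
  S = 30
  G = 156 + 12 = 168
  W = 185 + 2·30 − 3·168 = -259
  L = 158 + 2·168 + 5·(-259) = -801
  N = -42 − 3·30 + 2·(-801) = -1734
Change in N: -1734 − (-334) = -1400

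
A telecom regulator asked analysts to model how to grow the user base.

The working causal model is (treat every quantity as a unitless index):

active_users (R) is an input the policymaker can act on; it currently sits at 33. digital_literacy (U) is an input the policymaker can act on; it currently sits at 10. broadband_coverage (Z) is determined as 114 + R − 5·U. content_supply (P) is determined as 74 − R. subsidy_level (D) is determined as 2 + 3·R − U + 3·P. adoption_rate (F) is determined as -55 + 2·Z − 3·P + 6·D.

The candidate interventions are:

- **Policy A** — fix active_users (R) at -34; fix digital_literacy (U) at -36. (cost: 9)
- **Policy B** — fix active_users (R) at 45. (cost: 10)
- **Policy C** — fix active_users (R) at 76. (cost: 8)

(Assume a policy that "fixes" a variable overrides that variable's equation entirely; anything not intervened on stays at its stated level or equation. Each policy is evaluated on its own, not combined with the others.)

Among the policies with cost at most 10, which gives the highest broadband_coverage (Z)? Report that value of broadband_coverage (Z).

260

Policy A (R := -34, U := -36):
  R = -34
  U = -36
  Z = 114 + (-34) − 5·(-36) = 260
Policy B (R := 45):
  R = 45
  U = 10
  Z = 114 + 45 − 5·10 = 109
Policy C (R := 76):
  R = 76
  U = 10
  Z = 114 + 76 − 5·10 = 140
Comparing — Policy A: Z=260, Policy B: Z=109, Policy C: Z=140. Highest is 260 (Policy A).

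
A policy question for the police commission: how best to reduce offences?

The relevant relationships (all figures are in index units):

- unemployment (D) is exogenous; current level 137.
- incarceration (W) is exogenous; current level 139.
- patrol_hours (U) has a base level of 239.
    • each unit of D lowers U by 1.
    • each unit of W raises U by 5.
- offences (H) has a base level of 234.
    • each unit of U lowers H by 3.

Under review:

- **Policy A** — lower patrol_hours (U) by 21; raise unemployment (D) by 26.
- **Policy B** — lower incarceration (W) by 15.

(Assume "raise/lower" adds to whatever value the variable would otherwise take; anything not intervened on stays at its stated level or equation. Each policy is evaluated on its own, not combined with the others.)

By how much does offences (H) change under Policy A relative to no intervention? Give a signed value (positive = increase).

141

Baseline:
  D = 137
  W = 139
  U = 239 − 137 + 5·139 = 797
  H = 234 − 3·797 = -2157
Policy A (U − 21, D + 26):
  D = 137 + 26 = 163
  W = 139
  U = 239 − 163 + 5·139 (−21 from intervention) = 750
  H = 234 − 3·750 = -2016
Change in H: -2016 − (-2157) = 141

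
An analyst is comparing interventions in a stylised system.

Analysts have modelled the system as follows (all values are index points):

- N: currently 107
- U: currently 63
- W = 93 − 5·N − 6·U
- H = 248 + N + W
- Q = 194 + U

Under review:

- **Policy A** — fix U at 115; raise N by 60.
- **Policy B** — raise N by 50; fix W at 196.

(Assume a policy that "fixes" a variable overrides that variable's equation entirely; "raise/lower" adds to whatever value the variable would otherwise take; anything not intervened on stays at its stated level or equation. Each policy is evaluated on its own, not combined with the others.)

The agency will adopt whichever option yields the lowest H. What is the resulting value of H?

-1017

Policy A (U := 115, N + 60):
  N = 107 + 60 = 167
  U = 115
  W = 93 − 5·167 − 6·115 = -1432
  H = 248 + 167 + (-1432) = -1017
Policy B (N + 50, W := 196):
  N = 107 + 50 = 157
  U = 63
  W = 196
  H = 248 + 157 + 196 = 601
Comparing — Policy A: H=-1017, Policy B: H=601. Lowest is -1017 (Policy A).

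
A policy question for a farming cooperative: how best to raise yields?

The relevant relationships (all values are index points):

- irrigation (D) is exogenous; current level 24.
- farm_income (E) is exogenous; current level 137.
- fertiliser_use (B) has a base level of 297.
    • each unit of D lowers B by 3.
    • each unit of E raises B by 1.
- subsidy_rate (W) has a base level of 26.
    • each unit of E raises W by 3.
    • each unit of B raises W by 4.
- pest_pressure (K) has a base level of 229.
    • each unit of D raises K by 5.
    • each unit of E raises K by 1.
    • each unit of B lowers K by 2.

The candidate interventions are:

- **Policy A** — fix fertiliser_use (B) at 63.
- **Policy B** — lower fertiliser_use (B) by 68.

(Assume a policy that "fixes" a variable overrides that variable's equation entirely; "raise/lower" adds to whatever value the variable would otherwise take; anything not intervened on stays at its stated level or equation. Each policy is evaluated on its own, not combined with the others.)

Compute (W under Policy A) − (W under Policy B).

Policy A (B := 63):
  D = 24
  E = 137
  B = 63
  W = 26 + 3·137 + 4·63 = 689
Policy B (B − 68):
  D = 24
  E = 137
  B = 297 − 3·24 + 137 (−68 from intervention) = 294
  W = 26 + 3·137 + 4·294 = 1613
W: 689 − 1613 = -924

-924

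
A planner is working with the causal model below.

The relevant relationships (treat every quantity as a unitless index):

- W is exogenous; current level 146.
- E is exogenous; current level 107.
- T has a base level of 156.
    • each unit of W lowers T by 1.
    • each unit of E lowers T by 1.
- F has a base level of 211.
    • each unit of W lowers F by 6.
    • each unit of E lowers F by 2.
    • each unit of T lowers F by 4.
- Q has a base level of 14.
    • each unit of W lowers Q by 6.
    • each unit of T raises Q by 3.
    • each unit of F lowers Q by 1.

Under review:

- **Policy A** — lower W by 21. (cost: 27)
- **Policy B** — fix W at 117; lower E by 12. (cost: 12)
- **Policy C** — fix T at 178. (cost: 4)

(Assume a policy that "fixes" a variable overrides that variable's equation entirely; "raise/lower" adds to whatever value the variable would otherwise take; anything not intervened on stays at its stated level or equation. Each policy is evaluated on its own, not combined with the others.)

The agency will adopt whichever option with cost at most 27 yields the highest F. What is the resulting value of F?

-449

Policy A (W − 21):
  W = 146 − 21 = 125
  E = 107
  T = 156 − 125 − 107 = -76
  F = 211 − 6·125 − 2·107 − 4·(-76) = -449
Policy B (W := 117, E − 12):
  W = 117
  E = 107 − 12 = 95
  T = 156 − 117 − 95 = -56
  F = 211 − 6·117 − 2·95 − 4·(-56) = -457
Policy C (T := 178):
  W = 146
  E = 107
  T = 178
  F = 211 − 6·146 − 2·107 − 4·178 = -1591
Comparing — Policy A: F=-449, Policy B: F=-457, Policy C: F=-1591. Highest is -449 (Policy A).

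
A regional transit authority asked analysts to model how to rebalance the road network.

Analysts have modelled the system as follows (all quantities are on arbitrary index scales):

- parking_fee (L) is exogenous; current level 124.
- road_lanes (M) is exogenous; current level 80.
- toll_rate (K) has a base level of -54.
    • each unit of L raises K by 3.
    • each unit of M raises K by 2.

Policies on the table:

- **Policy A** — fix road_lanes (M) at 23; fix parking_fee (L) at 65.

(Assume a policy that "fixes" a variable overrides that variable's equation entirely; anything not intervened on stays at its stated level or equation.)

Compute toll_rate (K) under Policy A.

Policy A (M := 23, L := 65):
  L = 65
  M = 23
  K = -54 + 3·65 + 2·23 = 187

187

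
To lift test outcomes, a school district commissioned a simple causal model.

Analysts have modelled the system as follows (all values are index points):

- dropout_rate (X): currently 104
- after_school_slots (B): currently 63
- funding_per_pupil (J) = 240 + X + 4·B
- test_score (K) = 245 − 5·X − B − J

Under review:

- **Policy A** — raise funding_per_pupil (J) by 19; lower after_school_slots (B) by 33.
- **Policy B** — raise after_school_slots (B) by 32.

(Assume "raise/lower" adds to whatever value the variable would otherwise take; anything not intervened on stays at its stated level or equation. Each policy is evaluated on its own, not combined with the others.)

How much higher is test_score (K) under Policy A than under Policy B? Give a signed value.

306

Policy A (J + 19, B − 33):
  X = 104
  B = 63 − 33 = 30
  J = 240 + 104 + 4·30 (+19 from intervention) = 483
  K = 245 − 5·104 − 30 − 483 = -788
Policy B (B + 32):
  X = 104
  B = 63 + 32 = 95
  J = 240 + 104 + 4·95 = 724
  K = 245 − 5·104 − 95 − 724 = -1094
K: -788 − (-1094) = 306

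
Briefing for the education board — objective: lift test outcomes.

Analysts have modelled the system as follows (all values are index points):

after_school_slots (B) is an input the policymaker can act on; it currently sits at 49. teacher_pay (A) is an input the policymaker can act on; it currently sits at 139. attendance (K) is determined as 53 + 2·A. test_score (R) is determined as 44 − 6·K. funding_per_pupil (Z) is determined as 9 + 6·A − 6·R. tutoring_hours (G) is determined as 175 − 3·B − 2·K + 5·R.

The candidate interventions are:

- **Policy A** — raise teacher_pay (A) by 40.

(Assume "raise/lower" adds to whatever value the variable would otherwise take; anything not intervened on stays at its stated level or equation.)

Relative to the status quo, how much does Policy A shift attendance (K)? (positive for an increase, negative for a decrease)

80

Baseline:
  A = 139
  K = 53 + 2·139 = 331
Policy A (A + 40):
  A = 139 + 40 = 179
  K = 53 + 2·179 = 411
Change in K: 411 − 331 = 80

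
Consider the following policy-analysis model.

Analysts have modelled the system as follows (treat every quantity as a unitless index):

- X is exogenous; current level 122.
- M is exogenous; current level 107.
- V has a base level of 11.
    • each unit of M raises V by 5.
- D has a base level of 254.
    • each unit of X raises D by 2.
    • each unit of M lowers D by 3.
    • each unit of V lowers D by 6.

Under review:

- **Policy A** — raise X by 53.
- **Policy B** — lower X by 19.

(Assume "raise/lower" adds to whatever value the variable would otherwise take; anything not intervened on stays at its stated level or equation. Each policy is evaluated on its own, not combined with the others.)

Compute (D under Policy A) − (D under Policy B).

144

Policy A (X + 53):
  X = 122 + 53 = 175
  M = 107
  V = 11 + 5·107 = 546
  D = 254 + 2·175 − 3·107 − 6·546 = -2993
Policy B (X − 19):
  X = 122 − 19 = 103
  M = 107
  V = 11 + 5·107 = 546
  D = 254 + 2·103 − 3·107 − 6·546 = -3137
D: -2993 − (-3137) = 144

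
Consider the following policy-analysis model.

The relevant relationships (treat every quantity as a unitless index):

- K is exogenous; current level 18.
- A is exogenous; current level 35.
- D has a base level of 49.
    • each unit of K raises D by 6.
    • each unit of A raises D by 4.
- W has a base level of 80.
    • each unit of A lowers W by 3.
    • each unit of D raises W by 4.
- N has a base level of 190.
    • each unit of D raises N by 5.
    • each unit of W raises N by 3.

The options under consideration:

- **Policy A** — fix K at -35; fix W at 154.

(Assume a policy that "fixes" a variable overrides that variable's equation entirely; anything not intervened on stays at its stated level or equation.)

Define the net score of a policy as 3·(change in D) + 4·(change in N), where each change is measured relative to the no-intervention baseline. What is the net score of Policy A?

-19422

Baseline:
  K = 18
  A = 35
  D = 49 + 6·18 + 4·35 = 297
  W = 80 − 3·35 + 4·297 = 1163
  N = 190 + 5·297 + 3·1163 = 5164
Policy A (K := -35, W := 154):
  K = -35
  A = 35
  D = 49 + 6·(-35) + 4·35 = -21
  W = 154
  N = 190 + 5·(-21) + 3·154 = 547
ΔD = -21 − 297 = -318; ΔN = 547 − 5164 = -4617
Score = 3·(-318) + 4·(-4617) = -19422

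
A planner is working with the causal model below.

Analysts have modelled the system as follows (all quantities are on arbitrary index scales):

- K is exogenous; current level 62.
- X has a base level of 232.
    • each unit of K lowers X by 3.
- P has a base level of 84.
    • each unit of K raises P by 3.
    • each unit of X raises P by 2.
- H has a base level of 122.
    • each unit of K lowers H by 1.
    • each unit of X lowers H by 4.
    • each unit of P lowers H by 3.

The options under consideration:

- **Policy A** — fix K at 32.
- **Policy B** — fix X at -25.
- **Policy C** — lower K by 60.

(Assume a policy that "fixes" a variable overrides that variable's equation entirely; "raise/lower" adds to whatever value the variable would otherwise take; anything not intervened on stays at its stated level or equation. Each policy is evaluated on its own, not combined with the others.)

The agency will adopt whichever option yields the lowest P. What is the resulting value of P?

Policy A (K := 32):
  K = 32
  X = 232 − 3·32 = 136
  P = 84 + 3·32 + 2·136 = 452
Policy B (X := -25):
  K = 62
  X = -25
  P = 84 + 3·62 + 2·(-25) = 220
Policy C (K − 60):
  K = 62 − 60 = 2
  X = 232 − 3·2 = 226
  P = 84 + 3·2 + 2·226 = 542
Comparing — Policy A: P=452, Policy B: P=220, Policy C: P=542. Lowest is 220 (Policy B).

220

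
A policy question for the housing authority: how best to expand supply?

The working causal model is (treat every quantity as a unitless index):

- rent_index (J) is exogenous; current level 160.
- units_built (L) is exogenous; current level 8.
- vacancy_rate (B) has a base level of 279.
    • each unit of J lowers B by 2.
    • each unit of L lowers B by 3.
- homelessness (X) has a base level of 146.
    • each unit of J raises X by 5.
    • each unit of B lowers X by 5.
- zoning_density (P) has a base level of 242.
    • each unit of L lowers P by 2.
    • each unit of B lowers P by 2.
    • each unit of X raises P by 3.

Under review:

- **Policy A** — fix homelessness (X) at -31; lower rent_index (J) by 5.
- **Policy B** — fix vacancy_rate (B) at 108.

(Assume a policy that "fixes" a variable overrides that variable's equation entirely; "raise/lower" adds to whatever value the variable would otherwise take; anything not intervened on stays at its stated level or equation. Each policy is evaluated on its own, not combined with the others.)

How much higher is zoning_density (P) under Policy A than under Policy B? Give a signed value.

-985

Policy A (X := -31, J − 5):
  J = 160 − 5 = 155
  L = 8
  B = 279 − 2·155 − 3·8 = -55
  X = -31
  P = 242 − 2·8 − 2·(-55) + 3·(-31) = 243
Policy B (B := 108):
  J = 160
  L = 8
  B = 108
  X = 146 + 5·160 − 5·108 = 406
  P = 242 − 2·8 − 2·108 + 3·406 = 1228
P: 243 − 1228 = -985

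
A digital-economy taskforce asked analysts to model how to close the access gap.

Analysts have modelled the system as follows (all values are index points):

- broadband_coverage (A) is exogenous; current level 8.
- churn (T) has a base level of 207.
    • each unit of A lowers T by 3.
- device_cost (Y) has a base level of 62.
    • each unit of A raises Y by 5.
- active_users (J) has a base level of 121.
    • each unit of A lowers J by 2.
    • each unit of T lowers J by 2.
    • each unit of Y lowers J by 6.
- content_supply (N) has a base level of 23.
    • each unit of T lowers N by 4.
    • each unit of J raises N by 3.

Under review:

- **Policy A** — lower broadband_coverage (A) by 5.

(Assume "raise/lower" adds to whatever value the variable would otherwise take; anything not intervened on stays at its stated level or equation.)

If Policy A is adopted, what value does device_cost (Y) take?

Policy A (A − 5):
  A = 8 − 5 = 3
  Y = 62 + 5·3 = 77

77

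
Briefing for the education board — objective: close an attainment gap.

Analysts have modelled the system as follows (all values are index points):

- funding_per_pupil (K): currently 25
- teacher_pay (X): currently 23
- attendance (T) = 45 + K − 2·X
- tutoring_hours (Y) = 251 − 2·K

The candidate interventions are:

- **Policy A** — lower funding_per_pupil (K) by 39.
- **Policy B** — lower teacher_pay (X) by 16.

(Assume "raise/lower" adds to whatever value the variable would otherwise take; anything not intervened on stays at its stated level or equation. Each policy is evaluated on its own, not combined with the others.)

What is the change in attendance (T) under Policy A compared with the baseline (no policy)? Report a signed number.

Baseline:
  K = 25
  X = 23
  T = 45 + 25 − 2·23 = 24
Policy A (K − 39):
  K = 25 − 39 = -14
  X = 23
  T = 45 + (-14) − 2·23 = -15
Change in T: -15 − 24 = -39

-39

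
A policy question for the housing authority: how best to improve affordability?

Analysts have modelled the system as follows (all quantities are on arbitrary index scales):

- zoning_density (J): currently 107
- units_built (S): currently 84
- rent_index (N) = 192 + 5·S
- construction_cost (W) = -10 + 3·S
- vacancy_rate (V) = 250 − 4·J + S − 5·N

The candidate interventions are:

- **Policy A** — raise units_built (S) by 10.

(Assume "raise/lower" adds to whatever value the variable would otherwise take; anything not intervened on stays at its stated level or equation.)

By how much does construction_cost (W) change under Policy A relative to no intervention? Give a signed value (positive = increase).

30

Baseline:
  S = 84
  W = -10 + 3·84 = 242
Policy A (S + 10):
  S = 84 + 10 = 94
  W = -10 + 3·94 = 272
Change in W: 272 − 242 = 30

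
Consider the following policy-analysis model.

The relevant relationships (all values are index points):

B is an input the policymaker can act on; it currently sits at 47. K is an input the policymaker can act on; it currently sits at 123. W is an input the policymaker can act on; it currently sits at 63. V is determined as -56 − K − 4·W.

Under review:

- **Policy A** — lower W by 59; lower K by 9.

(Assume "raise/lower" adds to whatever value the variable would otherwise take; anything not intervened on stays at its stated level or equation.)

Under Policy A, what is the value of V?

Policy A (W − 59, K − 9):
  K = 123 − 9 = 114
  W = 63 − 59 = 4
  V = -56 − 114 − 4·4 = -186

-186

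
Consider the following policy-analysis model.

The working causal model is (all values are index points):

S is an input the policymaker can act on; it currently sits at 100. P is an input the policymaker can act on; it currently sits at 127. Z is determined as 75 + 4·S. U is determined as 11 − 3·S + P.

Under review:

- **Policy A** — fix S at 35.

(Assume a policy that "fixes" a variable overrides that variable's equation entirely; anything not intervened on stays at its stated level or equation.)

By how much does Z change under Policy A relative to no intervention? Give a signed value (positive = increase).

Baseline:
  S = 100
  Z = 75 + 4·100 = 475
Policy A (S := 35):
  S = 35
  Z = 75 + 4·35 = 215
Change in Z: 215 − 475 = -260

-260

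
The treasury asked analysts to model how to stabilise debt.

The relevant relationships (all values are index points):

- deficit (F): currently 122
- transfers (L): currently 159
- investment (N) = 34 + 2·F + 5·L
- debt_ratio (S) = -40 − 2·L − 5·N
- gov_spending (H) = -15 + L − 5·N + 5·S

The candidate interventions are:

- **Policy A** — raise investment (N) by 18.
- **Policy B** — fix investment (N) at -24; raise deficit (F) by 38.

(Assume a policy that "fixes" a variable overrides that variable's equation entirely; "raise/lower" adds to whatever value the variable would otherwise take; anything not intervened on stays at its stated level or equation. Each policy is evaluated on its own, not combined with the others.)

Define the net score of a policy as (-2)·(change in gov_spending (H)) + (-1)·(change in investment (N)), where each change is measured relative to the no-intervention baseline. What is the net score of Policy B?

Baseline:
  F = 122
  L = 159
  N = 34 + 2·122 + 5·159 = 1073
  S = -40 − 2·159 − 5·1073 = -5723
  H = -15 + 159 − 5·1073 + 5·(-5723) = -33836
Policy B (N := -24, F + 38):
  F = 122 + 38 = 160
  L = 159
  N = -24
  S = -40 − 2·159 − 5·(-24) = -238
  H = -15 + 159 − 5·(-24) + 5·(-238) = -926
ΔH = -926 − (-33836) = 32910; ΔN = -24 − 1073 = -1097
Score = (-2)·32910 + (-1)·(-1097) = -64723

-64723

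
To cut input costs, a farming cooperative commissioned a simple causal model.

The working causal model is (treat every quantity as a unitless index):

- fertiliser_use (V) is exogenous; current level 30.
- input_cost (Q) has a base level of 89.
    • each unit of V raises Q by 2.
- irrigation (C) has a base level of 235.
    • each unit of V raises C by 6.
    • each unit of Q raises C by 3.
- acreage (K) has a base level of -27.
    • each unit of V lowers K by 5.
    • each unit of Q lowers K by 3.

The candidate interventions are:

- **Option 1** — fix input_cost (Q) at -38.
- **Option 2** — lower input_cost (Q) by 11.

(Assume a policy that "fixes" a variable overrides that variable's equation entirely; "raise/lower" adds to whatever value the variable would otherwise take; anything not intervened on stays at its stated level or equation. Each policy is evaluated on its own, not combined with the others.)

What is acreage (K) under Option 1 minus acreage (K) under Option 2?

Option 1 (Q := -38):
  V = 30
  Q = -38
  K = -27 − 5·30 − 3·(-38) = -63
Option 2 (Q − 11):
  V = 30
  Q = 89 + 2·30 (−11 from intervention) = 138
  K = -27 − 5·30 − 3·138 = -591
K: -63 − (-591) = 528

528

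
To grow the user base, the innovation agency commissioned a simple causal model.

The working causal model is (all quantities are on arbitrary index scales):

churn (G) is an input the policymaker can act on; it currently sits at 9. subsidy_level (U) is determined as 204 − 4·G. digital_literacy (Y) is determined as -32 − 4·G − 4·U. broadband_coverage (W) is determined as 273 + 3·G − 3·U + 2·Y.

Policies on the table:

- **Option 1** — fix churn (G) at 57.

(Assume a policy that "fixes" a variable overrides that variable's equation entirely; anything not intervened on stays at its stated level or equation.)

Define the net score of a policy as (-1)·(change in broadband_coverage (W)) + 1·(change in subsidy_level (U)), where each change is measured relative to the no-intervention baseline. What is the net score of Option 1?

Baseline:
  G = 9
  U = 204 − 4·9 = 168
  Y = -32 − 4·9 − 4·168 = -740
  W = 273 + 3·9 − 3·168 + 2·(-740) = -1684
Option 1 (G := 57):
  G = 57
  U = 204 − 4·57 = -24
  Y = -32 − 4·57 − 4·(-24) = -164
  W = 273 + 3·57 − 3·(-24) + 2·(-164) = 188
ΔW = 188 − (-1684) = 1872; ΔU = -24 − 168 = -192
Score = (-1)·1872 + 1·(-192) = -2064

-2064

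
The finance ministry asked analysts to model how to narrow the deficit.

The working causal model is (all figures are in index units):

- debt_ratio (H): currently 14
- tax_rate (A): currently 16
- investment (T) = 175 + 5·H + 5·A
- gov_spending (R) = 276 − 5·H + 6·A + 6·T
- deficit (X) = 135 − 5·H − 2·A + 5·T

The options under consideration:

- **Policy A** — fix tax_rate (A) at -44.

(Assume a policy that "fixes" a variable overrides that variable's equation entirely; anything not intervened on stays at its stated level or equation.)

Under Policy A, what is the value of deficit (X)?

278

Policy A (A := -44):
  H = 14
  A = -44
  T = 175 + 5·14 + 5·(-44) = 25
  X = 135 − 5·14 − 2·(-44) + 5·25 = 278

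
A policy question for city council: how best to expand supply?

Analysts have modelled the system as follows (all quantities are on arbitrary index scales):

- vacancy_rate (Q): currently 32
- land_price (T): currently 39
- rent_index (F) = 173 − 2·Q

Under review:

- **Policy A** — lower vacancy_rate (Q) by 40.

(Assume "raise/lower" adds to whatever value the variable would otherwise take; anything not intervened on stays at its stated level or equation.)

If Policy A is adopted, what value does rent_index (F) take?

Policy A (Q − 40):
  Q = 32 − 40 = -8
  F = 173 − 2·(-8) = 189

189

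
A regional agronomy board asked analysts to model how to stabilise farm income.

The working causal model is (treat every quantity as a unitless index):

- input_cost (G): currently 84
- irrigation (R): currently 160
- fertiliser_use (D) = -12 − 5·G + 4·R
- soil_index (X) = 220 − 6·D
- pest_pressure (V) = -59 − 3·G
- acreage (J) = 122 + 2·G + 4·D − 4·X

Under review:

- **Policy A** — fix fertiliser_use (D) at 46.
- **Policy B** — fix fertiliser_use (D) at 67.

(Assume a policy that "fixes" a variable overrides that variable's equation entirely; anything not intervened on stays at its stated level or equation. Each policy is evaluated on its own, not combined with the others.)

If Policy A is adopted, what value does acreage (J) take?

Policy A (D := 46):
  G = 84
  R = 160
  D = 46
  X = 220 − 6·46 = -56
  J = 122 + 2·84 + 4·46 − 4·(-56) = 698

698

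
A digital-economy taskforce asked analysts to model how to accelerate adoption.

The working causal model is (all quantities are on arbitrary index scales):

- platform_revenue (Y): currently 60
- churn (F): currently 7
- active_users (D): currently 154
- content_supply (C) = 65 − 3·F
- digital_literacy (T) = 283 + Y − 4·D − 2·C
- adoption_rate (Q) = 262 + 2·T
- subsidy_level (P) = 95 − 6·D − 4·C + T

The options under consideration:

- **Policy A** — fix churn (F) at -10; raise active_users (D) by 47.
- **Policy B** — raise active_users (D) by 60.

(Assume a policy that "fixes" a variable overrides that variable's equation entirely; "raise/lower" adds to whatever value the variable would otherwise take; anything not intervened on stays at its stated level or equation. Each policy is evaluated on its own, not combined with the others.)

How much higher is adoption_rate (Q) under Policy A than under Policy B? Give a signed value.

Policy A (F := -10, D + 47):
  Y = 60
  F = -10
  D = 154 + 47 = 201
  C = 65 − 3·(-10) = 95
  T = 283 + 60 − 4·201 − 2·95 = -651
  Q = 262 + 2·(-651) = -1040
Policy B (D + 60):
  Y = 60
  F = 7
  D = 154 + 60 = 214
  C = 65 − 3·7 = 44
  T = 283 + 60 − 4·214 − 2·44 = -601
  Q = 262 + 2·(-601) = -940
Q: -1040 − (-940) = -100

-100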